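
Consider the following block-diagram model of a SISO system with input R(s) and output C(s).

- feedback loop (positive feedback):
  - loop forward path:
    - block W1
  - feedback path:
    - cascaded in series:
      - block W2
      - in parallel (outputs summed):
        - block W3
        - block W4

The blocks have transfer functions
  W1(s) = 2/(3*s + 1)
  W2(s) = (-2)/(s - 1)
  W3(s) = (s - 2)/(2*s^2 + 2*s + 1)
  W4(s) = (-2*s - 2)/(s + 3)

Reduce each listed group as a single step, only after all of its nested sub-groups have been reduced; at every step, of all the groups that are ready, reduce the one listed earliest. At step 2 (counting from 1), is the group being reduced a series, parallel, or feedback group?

(1) sum the parallel branches W3, W4
(2) series reduction of W2, (W3+W4)
(3) feedback reduction of W1, (W2*(W3+W4))
Step 2: series.

Final answer: series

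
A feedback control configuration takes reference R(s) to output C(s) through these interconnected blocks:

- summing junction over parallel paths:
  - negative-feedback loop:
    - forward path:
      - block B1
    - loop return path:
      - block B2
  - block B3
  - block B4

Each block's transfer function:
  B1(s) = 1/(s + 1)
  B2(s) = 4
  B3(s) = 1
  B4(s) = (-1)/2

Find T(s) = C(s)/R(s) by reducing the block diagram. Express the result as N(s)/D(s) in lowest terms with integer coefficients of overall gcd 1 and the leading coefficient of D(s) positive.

Reducing step by step:

Step 1 - feedback reduction of B1, B2 = 1/(s + 5)
Step 2 - parallel reduction of [B1/(1+B1*B2)], B3, B4: this yields T(s), and no further normalization is needed

Answer: (s + 7)/(2*s + 10)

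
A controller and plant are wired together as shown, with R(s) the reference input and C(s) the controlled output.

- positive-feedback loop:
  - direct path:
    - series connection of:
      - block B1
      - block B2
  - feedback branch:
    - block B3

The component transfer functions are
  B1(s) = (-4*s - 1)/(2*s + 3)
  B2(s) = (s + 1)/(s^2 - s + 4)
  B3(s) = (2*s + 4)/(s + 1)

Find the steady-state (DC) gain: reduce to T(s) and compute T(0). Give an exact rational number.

[1] multiply B1, B2 (series); result (-4*s^2 - 5*s - 1)/(2*s^3 + s^2 + 5*s + 12)
[2] collapse the loop ((B1*B2) forward, B3 return); result (-4*s - 1)/(2*s^2 + 7*s + 16)
Step 2 gives the overall T(s). Then T(0) = -1/16.

Final answer: -1/16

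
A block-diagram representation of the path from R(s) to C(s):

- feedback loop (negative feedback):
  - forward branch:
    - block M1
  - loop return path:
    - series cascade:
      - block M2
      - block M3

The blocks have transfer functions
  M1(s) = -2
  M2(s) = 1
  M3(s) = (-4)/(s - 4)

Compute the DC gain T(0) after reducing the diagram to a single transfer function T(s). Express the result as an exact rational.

Step 1. multiply M2, M3 (series) gives (-4)/(s - 4)
Step 2. feedback reduction of M1, (M2*M3) gives (8 - 2*s)/(s + 4)
Evaluating the step-2 result (the overall T(s)) at s = 0 gives T(0) = 8/4 = 2.

Hence the answer: 2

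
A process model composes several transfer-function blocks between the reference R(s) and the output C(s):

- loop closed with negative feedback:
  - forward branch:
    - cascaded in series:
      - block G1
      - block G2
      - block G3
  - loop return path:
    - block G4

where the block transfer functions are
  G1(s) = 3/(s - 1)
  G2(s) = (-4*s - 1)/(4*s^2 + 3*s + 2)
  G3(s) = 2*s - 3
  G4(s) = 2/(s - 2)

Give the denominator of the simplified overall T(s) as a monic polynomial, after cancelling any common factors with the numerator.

[1] reduce the series chain G1, G2, G3 -> (-24*s^2 + 30*s + 9)/(4*s^3 - s^2 - s - 2)
[2] close the feedback loop around (G1*G2*G3), G4 -> (-24*s^3 + 78*s^2 - 51*s - 18)/(4*s^4 - 9*s^3 - 47*s^2 + 60*s + 22)
T(s) is the step-2 result (common factors already cancelled). Leading coefficient of the denominator: 4. Divide through by 4 for the monic polynomial.

Answer: s^4 - 9*s^3/4 - 47*s^2/4 + 15*s + 11/2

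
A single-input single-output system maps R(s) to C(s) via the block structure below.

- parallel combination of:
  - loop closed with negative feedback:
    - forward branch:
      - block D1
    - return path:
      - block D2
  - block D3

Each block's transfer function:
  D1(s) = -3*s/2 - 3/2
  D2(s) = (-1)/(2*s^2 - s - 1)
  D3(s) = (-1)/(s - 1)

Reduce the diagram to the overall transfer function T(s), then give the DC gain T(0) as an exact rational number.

Step 1 - apply the feedback formula to D1, D2 = (-6*s^3 - 3*s^2 + 6*s + 3)/(4*s^2 + s + 1)
Step 2 - combine [D1/(1+D1*D2)], D3 in parallel = (-6*s^4 + 3*s^3 + 5*s^2 - 4*s - 4)/(4*s^3 - 3*s^2 - 1)
The step-2 result is T(s). Setting s = 0: T(0) = -4/(-1) = 4.

Therefore the answer is 4.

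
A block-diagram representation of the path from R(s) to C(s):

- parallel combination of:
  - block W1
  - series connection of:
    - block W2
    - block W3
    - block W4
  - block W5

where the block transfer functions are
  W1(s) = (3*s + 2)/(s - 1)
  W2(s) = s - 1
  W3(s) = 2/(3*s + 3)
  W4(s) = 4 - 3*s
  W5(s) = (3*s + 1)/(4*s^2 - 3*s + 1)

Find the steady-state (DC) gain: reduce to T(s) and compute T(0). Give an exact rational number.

1. series reduction of W2, W3, W4: (-6*s^2 + 14*s - 8)/(3*s + 3)
2. parallel reduction of W1, (W2*W3*W4), W5: (-24*s^5 + 134*s^4 - 112*s^3 + 109*s^2 - 58*s + 11)/(12*s^4 - 9*s^3 - 9*s^2 + 9*s - 3)
Step 2 gives the overall T(s). Then T(0) = 11/(-3) = -11/3.

Final answer: -11/3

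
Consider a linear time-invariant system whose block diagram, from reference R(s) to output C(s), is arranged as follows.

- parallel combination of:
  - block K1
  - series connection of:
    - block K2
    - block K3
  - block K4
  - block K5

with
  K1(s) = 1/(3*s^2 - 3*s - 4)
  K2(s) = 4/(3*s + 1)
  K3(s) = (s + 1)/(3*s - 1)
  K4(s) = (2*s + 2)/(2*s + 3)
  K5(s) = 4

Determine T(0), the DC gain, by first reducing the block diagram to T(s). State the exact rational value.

[1] cascade K2, K3 = (4*s + 4)/(9*s^2 - 1)
[2] reduce the parallel group K1, (K2*K3), K4, K5 = (270*s^5 + 132*s^4 - 714*s^3 - 545*s^2 - 36*s + 5)/(54*s^5 + 27*s^4 - 159*s^3 - 111*s^2 + 17*s + 12)
Step 2 gives the overall T(s). Then T(0) = 5/12.

Therefore the answer is 5/12.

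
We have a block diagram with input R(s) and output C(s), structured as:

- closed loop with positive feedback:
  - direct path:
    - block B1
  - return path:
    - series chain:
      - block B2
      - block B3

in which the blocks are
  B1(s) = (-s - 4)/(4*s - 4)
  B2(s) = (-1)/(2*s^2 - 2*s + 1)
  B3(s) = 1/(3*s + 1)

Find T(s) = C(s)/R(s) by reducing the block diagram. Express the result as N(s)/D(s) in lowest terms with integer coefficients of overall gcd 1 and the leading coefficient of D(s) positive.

[1] series reduction of B2, B3 -> (-1)/(6*s^3 - 4*s^2 + s + 1)
[2] apply the feedback formula to B1, (B2*B3): this yields T(s), and no further normalization is needed

Answer: (-6*s^4 - 20*s^3 + 15*s^2 - 5*s - 4)/(24*s^4 - 40*s^3 + 20*s^2 - s - 8)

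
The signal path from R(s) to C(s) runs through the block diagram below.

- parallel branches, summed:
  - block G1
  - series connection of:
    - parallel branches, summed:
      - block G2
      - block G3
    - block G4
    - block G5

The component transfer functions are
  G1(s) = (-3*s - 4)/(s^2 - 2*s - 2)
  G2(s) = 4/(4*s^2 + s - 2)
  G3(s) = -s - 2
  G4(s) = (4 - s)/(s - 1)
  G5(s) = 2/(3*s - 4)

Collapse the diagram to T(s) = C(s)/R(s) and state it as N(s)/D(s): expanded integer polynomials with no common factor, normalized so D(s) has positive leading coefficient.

(1) combine G2, G3 in parallel: (-4*s^3 - 9*s^2 + 8)/(4*s^2 + s - 2)
(2) series reduction of (G2+G3), G4, G5: (8*s^4 - 14*s^3 - 72*s^2 - 16*s + 64)/(12*s^4 - 25*s^3 + 3*s^2 + 18*s - 8)
(3) sum the parallel branches G1, ((G2+G3)*G4*G5) - this is the overall T(s), already in the required normalized form

Answer: (8*s^6 - 66*s^5 - 33*s^4 + 247*s^3 + 174*s^2 - 144*s - 96)/(12*s^6 - 49*s^5 + 29*s^4 + 62*s^3 - 50*s^2 - 20*s + 16)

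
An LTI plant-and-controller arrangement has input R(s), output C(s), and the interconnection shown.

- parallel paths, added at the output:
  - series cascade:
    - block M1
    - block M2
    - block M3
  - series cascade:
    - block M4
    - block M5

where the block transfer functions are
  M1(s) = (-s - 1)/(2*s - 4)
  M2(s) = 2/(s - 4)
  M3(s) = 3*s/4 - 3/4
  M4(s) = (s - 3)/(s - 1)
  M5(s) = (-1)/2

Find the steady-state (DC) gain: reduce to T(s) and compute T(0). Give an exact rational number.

Step 1: reduce the series chain M1, M2, M3; result (3 - 3*s^2)/(4*s^2 - 24*s + 32)
Step 2: cascade M4, M5; result (3 - s)/(2*s - 2)
Step 3: combine (M1*M2*M3), (M4*M5) in parallel; result (-5*s^3 + 21*s^2 - 49*s + 45)/(4*s^3 - 28*s^2 + 56*s - 32)
Step 3 gives the overall T(s). Then T(0) = 45/(-32) = -45/32.

Final answer: -45/32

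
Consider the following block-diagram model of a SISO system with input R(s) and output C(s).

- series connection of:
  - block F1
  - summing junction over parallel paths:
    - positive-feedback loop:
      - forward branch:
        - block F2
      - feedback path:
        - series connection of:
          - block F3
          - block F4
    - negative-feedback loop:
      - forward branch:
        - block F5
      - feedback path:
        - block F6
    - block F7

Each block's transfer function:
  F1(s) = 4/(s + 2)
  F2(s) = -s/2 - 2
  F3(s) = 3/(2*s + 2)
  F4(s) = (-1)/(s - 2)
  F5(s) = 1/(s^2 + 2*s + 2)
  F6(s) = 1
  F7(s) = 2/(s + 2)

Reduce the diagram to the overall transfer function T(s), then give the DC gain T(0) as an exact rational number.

[1] combine F3, F4 in series gives (-3)/(2*s^2 - 2*s - 4)
[2] collapse the loop (F2 forward, (F3*F4) return) gives (-2*s^3 - 6*s^2 + 12*s + 16)/(4*s^2 - 7*s - 20)
[3] reduce the feedback loop with forward F5 and return F6 gives 1/(s^2 + 2*s + 3)
[4] combine [F2/(1-F2*(F3*F4))], [F5/(1+F5*F6)], F7 in parallel gives (-2*s^6 - 14*s^5 - 18*s^4 + 16*s^3 + 69*s^2 + 28*s - 64)/(4*s^5 + 9*s^4 - 20*s^3 - 105*s^2 - 182*s - 120)
[5] reduce the series chain F1, ([F2/(1-F2*(F3*F4))]+[F5/(1+F5*F6)]+F7) gives (-8*s^6 - 56*s^5 - 72*s^4 + 64*s^3 + 276*s^2 + 112*s - 256)/(4*s^6 + 17*s^5 - 2*s^4 - 145*s^3 - 392*s^2 - 484*s - 240)
Step 5 gives the overall T(s). Then T(0) = -256/(-240) = 16/15.

Therefore the answer is 16/15.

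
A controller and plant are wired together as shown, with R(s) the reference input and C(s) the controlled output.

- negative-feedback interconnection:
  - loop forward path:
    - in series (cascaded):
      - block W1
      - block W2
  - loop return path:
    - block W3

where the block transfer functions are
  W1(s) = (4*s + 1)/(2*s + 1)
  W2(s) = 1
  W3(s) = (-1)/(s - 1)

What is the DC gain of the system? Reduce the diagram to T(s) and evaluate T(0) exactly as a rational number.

1. combine W1, W2 in series: (4*s + 1)/(2*s + 1)
2. reduce the feedback loop with forward (W1*W2) and return W3: (4*s^2 - 3*s - 1)/(2*s^2 - 5*s - 2)
Evaluating the step-2 result (the overall T(s)) at s = 0 gives T(0) = -1/(-2) = 1/2.

Hence the answer: 1/2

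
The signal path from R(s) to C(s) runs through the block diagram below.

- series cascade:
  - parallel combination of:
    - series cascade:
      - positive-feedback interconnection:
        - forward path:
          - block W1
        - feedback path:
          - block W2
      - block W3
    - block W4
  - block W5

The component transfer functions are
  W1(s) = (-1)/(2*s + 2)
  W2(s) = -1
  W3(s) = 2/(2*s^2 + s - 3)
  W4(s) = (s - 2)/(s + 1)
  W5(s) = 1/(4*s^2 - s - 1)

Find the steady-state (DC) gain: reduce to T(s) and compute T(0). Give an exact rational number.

Step 1. apply the feedback formula to W1, W2, giving (-1)/(2*s + 1)
Step 2. series reduction of [W1/(1-W1*W2)], W3, giving (-2)/(4*s^3 + 4*s^2 - 5*s - 3)
Step 3. reduce the parallel group ([W1/(1-W1*W2)]*W3), W4, giving (4*s^4 - 4*s^3 - 13*s^2 + 5*s + 4)/(4*s^4 + 8*s^3 - s^2 - 8*s - 3)
Step 4. multiply (([W1/(1-W1*W2)]*W3)+W4), W5 (series), giving (4*s^4 - 4*s^3 - 13*s^2 + 5*s + 4)/(16*s^6 + 28*s^5 - 16*s^4 - 39*s^3 - 3*s^2 + 11*s + 3)
The step-4 result is T(s). Setting s = 0: T(0) = 4/3.

Final answer: 4/3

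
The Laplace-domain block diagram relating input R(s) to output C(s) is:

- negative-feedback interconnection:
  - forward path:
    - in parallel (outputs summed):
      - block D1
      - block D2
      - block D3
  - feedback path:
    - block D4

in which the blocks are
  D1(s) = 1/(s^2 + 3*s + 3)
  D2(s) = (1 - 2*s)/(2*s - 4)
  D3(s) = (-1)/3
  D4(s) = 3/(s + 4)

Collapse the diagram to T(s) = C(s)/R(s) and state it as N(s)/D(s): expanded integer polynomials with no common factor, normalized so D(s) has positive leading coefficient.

Step 1: parallel reduction of D1, D2, D3, giving (-8*s^3 - 17*s^2 + 3*s + 9)/(6*s^3 + 6*s^2 - 18*s - 36)
Step 2: apply the feedback formula to (D1+D2+D3), D4, which is the overall transfer function T(s) = C(s)/R(s) in lowest terms

Final answer: (-8*s^4 - 49*s^3 - 65*s^2 + 21*s + 36)/(6*s^4 + 6*s^3 - 45*s^2 - 99*s - 117)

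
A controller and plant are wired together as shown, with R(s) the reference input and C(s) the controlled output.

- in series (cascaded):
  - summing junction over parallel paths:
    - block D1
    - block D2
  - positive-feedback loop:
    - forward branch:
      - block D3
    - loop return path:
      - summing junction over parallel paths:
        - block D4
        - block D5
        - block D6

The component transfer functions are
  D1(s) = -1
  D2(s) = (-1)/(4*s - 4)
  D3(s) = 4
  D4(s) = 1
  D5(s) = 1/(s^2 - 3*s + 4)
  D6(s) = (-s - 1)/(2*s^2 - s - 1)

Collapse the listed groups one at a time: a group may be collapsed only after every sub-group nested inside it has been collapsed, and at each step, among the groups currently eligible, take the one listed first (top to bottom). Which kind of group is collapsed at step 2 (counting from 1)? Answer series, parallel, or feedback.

Answer: parallel

Working:
(1) combine D1, D2 in parallel
(2) reduce the parallel group D4, D5, D6
(3) close the feedback loop around D3, (D4+D5+D6)
(4) series reduction of (D1+D2), [D3/(1-D3*(D4+D5+D6))]
The group at step 2 is a parallel group.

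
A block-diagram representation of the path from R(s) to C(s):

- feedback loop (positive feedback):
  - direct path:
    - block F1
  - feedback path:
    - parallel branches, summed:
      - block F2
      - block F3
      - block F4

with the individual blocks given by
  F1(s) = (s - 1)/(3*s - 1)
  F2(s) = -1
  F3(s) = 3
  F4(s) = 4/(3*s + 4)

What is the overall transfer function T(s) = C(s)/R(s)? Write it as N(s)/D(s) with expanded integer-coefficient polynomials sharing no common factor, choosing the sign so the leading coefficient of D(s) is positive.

First reduce the diagram to T(s).

Step 1: reduce the parallel group F2, F3, F4 -> (6*s + 12)/(3*s + 4)
Step 2: feedback reduction of F1, (F2+F3+F4), which is the overall transfer function T(s) = C(s)/R(s) in lowest terms

Answer: (3*s^2 + s - 4)/(3*s^2 + 3*s + 8)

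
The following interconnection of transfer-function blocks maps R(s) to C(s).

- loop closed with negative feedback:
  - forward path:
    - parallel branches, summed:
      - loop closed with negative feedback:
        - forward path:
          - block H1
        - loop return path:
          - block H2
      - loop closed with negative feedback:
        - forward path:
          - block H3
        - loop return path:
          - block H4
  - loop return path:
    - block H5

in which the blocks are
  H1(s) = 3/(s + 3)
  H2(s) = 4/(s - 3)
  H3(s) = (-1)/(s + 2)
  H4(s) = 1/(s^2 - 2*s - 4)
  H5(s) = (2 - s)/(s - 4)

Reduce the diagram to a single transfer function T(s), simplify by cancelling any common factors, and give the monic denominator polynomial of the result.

Reducing step by step:

(1) reduce the feedback loop with forward H1 and return H2; result (3*s - 9)/(s^2 + 3)
(2) reduce the feedback loop with forward H3 and return H4; result (-s^2 + 2*s + 4)/(s^3 - 8*s - 9)
(3) sum the parallel branches [H1/(1+H1*H2)], [H3/(1+H3*H4)]; result (2*s^4 - 7*s^3 - 23*s^2 + 51*s + 93)/(s^5 - 5*s^3 - 9*s^2 - 24*s - 27)
(4) feedback reduction of ([H1/(1+H1*H2)]+[H3/(1+H3*H4)]), H5; result (2*s^5 - 15*s^4 + 5*s^3 + 143*s^2 - 111*s - 372)/(s^6 - 6*s^5 + 6*s^4 + 20*s^3 - 85*s^2 + 78*s + 294)
T(s) is the step-4 result (common factors already cancelled). Leading coefficient of the denominator: 1, so no rescaling is needed.

Answer: s^6 - 6*s^5 + 6*s^4 + 20*s^3 - 85*s^2 + 78*s + 294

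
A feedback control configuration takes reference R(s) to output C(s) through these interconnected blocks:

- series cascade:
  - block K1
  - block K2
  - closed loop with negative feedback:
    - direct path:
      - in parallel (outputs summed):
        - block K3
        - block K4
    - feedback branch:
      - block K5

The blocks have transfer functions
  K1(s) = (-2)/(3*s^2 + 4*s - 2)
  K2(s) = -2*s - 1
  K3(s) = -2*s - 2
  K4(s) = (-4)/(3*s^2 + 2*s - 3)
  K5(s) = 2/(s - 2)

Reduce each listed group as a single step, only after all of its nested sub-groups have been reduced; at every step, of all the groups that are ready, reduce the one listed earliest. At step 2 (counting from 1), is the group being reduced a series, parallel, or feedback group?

Reducing step by step:

(1) reduce the parallel group K3, K4
(2) apply the feedback formula to (K3+K4), K5
(3) cascade K1, K2, [(K3+K4)/(1+(K3+K4)*K5)]
At step 2 the group reduced is feedback.

Answer: feedback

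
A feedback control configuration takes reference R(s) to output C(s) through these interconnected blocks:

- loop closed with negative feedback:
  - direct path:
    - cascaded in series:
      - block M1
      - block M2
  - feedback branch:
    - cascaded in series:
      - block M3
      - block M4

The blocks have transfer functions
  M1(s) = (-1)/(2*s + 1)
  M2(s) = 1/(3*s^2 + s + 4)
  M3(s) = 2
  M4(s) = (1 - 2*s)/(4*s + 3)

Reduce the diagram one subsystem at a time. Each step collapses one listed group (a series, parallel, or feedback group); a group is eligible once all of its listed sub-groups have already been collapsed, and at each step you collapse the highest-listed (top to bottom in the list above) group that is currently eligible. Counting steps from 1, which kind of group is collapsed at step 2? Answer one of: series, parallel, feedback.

Step 1. reduce the series chain M1, M2
Step 2. multiply M3, M4 (series)
Step 3. collapse the loop ((M1*M2) forward, (M3*M4) return)
So the answer for step 2 is series.

Therefore the answer is series.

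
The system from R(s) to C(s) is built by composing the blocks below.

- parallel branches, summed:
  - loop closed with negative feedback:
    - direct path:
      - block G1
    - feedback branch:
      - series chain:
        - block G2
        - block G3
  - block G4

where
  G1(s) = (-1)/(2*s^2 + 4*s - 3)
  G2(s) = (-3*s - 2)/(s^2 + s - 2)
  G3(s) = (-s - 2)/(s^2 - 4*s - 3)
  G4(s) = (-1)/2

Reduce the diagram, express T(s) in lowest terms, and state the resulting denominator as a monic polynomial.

(1) multiply G2, G3 (series), giving (3*s + 2)/(s^3 - 5*s^2 + s + 3)
(2) close the feedback loop around G1, (G2*G3), giving (-s^3 + 5*s^2 - s - 3)/(2*s^5 - 6*s^4 - 21*s^3 + 25*s^2 + 6*s - 11)
(3) reduce the parallel group [G1/(1+G1*(G2*G3))], G4, giving (-2*s^5 + 6*s^4 + 19*s^3 - 15*s^2 - 8*s + 5)/(4*s^5 - 12*s^4 - 42*s^3 + 50*s^2 + 12*s - 22)
T(s) is the step-3 result (common factors already cancelled). Leading coefficient of the denominator: 4. Divide through by 4 for the monic polynomial.

Therefore the answer is s^5 - 3*s^4 - 21*s^3/2 + 25*s^2/2 + 3*s - 11/2.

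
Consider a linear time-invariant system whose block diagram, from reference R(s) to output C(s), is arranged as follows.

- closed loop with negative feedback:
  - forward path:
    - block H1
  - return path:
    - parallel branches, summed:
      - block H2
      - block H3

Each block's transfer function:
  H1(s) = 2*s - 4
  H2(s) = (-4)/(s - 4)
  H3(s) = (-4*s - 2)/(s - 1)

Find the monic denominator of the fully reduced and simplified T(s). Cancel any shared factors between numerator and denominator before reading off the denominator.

Step 1 - combine H2, H3 in parallel = (-4*s^2 + 10*s + 12)/(s^2 - 5*s + 4)
Step 2 - apply the feedback formula to H1, (H2+H3) = (-2*s^3 + 14*s^2 - 28*s + 16)/(8*s^3 - 37*s^2 + 21*s + 44)
The result of step 2 is T(s) in lowest terms. Its denominator has leading coefficient 8; dividing the denominator through by 8 makes it monic.

Therefore the answer is s^3 - 37*s^2/8 + 21*s/8 + 11/2.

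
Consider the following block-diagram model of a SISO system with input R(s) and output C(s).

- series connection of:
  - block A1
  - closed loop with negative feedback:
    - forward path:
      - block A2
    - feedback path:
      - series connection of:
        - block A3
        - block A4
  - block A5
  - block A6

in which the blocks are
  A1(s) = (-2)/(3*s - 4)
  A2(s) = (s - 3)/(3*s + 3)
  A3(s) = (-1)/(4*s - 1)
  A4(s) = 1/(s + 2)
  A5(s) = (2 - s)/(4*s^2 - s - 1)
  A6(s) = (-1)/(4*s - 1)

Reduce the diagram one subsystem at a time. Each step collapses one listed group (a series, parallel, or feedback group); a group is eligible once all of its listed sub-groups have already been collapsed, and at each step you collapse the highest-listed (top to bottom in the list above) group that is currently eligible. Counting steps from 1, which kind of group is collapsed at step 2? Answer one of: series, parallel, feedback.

Step 1. multiply A3, A4 (series)
Step 2. apply the feedback formula to A2, (A3*A4)
Step 3. cascade A1, [A2/(1+A2*(A3*A4))], A5, A6
So the answer for step 2 is feedback.

Therefore the answer is feedback.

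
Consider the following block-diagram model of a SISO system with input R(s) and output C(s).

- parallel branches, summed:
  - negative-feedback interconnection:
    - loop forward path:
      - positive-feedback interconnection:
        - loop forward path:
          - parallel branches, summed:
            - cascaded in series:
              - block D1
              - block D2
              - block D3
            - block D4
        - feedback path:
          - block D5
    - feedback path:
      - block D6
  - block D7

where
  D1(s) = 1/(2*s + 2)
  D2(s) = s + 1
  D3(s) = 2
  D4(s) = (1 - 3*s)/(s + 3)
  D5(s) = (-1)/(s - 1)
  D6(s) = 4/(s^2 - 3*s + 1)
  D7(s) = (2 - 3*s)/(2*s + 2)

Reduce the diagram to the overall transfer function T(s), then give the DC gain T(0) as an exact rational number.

Reducing step by step:

[1] series reduction of D1, D2, D3 gives 1
[2] sum the parallel branches (D1*D2*D3), D4 gives (4 - 2*s)/(s + 3)
[3] collapse the loop (((D1*D2*D3)+D4) forward, D5 return) gives (-2*s^2 + 6*s - 4)/(s^2 + 1)
[4] feedback reduction of [((D1*D2*D3)+D4)/(1-((D1*D2*D3)+D4)*D5)], D6 gives (-2*s^4 + 12*s^3 - 24*s^2 + 18*s - 4)/(s^4 - 3*s^3 - 6*s^2 + 21*s - 15)
[5] sum the parallel branches [[((D1*D2*D3)+D4)/(1-((D1*D2*D3)+D4)*D5)]/(1+[((D1*D2*D3)+D4)/(1-((D1*D2*D3)+D4)*D5)]*D6)], D7 gives (-7*s^5 + 31*s^4 - 12*s^3 - 87*s^2 + 115*s - 38)/(2*s^5 - 4*s^4 - 18*s^3 + 30*s^2 + 12*s - 30)
The step-5 result is T(s). Setting s = 0: T(0) = -38/(-30) = 19/15.

Answer: 19/15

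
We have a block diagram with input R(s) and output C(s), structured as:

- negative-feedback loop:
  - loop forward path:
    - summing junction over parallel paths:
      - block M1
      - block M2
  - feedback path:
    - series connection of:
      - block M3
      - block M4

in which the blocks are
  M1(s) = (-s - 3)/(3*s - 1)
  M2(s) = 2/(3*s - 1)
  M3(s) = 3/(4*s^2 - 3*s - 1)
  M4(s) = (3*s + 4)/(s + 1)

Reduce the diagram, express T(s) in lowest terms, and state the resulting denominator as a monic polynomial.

[1] sum the parallel branches M1, M2; result (-s - 1)/(3*s - 1)
[2] series reduction of M3, M4; result (9*s + 12)/(4*s^3 + s^2 - 4*s - 1)
[3] feedback reduction of (M1+M2), (M3*M4); result (-4*s^3 - s^2 + 4*s + 1)/(12*s^3 - 13*s^2 - 9*s - 11)
Step 3 gives the fully reduced T(s), with no common factor left to cancel. The denominator's leading coefficient is 12, so divide each of its coefficients by 12 to get the monic form.

Final answer: s^3 - 13*s^2/12 - 3*s/4 - 11/12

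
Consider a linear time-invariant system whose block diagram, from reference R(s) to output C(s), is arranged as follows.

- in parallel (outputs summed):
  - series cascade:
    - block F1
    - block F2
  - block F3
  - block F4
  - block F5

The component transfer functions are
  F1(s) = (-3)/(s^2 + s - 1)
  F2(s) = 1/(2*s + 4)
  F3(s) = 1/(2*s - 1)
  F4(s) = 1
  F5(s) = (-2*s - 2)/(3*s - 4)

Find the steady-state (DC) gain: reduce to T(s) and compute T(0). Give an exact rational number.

Step 1 - series reduction of F1, F2 -> (-3)/(2*s^3 + 6*s^2 + 2*s - 4)
Step 2 - parallel reduction of (F1*F2), F3, F4, F5 -> (4*s^5 - 8*s^4 - 52*s^3 - 34*s^2 + 77*s - 20)/(12*s^5 + 14*s^4 - 46*s^3 - 22*s^2 + 52*s - 16)
Evaluating the step-2 result (the overall T(s)) at s = 0 gives T(0) = -20/(-16) = 5/4.

Final answer: 5/4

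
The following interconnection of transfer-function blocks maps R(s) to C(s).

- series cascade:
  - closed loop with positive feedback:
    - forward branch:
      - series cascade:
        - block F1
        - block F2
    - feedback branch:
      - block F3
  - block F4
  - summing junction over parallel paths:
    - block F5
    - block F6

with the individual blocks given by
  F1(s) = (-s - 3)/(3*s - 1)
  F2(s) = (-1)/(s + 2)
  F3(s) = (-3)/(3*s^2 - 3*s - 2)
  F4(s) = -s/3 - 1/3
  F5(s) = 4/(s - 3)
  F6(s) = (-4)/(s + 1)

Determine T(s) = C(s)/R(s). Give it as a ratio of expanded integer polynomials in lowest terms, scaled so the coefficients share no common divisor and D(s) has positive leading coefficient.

(1) combine F1, F2 in series = (s + 3)/(3*s^2 + 5*s - 2)
(2) close the feedback loop around (F1*F2), F3 = (3*s^3 + 6*s^2 - 11*s - 6)/(9*s^4 + 6*s^3 - 27*s^2 - s + 13)
(3) parallel reduction of F5, F6 = 16/(s^2 - 2*s - 3)
(4) series reduction of [(F1*F2)/(1-(F1*F2)*F3)], F4, (F5+F6), giving the overall T(s)

Hence the answer: (-48*s^3 - 96*s^2 + 176*s + 96)/(27*s^5 - 63*s^4 - 135*s^3 + 240*s^2 + 48*s - 117)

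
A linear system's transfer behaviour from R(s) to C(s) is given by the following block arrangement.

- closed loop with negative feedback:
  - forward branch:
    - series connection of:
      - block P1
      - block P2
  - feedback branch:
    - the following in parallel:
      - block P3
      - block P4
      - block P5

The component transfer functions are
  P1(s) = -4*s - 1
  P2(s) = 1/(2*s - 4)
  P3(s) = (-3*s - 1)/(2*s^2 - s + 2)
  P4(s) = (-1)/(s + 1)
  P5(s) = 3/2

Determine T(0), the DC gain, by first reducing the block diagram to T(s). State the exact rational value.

(1) multiply P1, P2 (series) -> (-4*s - 1)/(2*s - 4)
(2) add P3, P4, P5 (parallel) -> (6*s^3 - 7*s^2 - 3*s)/(4*s^3 + 2*s^2 + 2*s + 4)
(3) feedback reduction of (P1*P2), (P3+P4+P5) -> (16*s^4 + 12*s^3 + 10*s^2 + 18*s + 4)/(16*s^4 - 10*s^3 - 15*s^2 - 3*s + 16)
The step-3 result is T(s). Setting s = 0: T(0) = 4/16 = 1/4.

Final answer: 1/4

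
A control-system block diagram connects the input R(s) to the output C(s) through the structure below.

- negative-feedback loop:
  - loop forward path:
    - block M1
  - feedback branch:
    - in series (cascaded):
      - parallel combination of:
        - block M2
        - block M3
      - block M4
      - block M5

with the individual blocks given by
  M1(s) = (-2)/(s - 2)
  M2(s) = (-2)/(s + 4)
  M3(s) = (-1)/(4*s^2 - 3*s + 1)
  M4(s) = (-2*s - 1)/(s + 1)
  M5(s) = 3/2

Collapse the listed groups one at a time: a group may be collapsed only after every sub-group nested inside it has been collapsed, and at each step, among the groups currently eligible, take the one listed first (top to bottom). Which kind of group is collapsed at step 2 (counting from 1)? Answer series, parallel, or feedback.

Step 1: combine M2, M3 in parallel
Step 2: combine (M2+M3), M4, M5 in series
Step 3: reduce the feedback loop with forward M1 and return ((M2+M3)*M4*M5)
So the answer for step 2 is series.

Answer: series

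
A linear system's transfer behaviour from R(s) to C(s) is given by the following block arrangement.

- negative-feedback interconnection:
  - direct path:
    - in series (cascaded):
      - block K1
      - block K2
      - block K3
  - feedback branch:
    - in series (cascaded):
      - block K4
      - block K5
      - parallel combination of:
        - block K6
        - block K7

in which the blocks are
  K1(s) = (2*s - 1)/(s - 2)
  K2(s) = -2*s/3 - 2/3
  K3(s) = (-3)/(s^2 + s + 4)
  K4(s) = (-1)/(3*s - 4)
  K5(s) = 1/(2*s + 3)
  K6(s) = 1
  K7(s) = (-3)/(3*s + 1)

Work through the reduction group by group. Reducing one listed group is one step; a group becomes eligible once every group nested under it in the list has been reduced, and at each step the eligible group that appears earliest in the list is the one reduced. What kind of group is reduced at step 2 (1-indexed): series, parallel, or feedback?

Answer: parallel

Working:
Step 1: reduce the series chain K1, K2, K3
Step 2: combine K6, K7 in parallel
Step 3: combine K4, K5, (K6+K7) in series
Step 4: reduce the feedback loop with forward (K1*K2*K3) and return (K4*K5*(K6+K7))
The group at step 2 is a parallel group.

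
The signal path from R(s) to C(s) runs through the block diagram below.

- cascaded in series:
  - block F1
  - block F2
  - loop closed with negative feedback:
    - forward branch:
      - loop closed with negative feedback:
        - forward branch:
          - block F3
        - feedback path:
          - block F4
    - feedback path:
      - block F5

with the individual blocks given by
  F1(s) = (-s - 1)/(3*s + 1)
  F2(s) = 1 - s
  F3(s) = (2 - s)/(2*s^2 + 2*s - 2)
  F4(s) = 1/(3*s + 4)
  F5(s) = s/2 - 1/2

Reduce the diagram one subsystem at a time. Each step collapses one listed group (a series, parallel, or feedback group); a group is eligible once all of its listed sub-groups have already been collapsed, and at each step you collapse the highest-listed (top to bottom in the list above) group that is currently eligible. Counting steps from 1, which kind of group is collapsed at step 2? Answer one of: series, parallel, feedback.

(1) reduce the feedback loop with forward F3 and return F4
(2) close the feedback loop around [F3/(1+F3*F4)], F5
(3) combine F1, F2, [[F3/(1+F3*F4)]/(1+[F3/(1+F3*F4)]*F5)] in series
So the answer for step 2 is feedback.

Answer: feedback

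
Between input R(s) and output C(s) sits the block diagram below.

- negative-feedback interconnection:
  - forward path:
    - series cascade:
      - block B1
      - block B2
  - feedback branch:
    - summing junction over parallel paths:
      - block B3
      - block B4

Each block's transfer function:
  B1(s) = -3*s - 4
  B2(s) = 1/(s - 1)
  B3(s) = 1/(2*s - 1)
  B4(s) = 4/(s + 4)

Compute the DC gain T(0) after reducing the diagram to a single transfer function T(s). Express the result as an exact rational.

The answer is 4.

Reasoning:
1. reduce the series chain B1, B2: (-3*s - 4)/(s - 1)
2. parallel reduction of B3, B4: (9*s)/(2*s^2 + 7*s - 4)
3. feedback reduction of (B1*B2), (B3+B4): (-6*s^3 - 29*s^2 - 16*s + 16)/(2*s^3 - 22*s^2 - 47*s + 4)
DC gain: substitute s = 0 into T(s) from step 3: T(0) = 16/4 = 4.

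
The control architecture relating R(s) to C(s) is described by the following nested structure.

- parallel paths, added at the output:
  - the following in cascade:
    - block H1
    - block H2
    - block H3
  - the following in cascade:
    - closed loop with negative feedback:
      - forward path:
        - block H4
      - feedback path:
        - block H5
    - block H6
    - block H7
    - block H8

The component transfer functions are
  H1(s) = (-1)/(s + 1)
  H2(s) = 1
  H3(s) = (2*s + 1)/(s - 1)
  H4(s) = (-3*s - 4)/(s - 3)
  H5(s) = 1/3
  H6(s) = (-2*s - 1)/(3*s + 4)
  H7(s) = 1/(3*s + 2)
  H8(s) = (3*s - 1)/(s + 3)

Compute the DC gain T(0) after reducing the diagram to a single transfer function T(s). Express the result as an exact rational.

Step 1: cascade H1, H2, H3; result (-2*s - 1)/(s^2 - 1)
Step 2: collapse the loop (H4 forward, H5 return); result 9*s/13 + 12/13
Step 3: series reduction of [H4/(1+H4*H5)], H6, H7, H8; result (-18*s^2 - 3*s + 3)/(39*s^2 + 143*s + 78)
Step 4: combine (H1*H2*H3), ([H4/(1+H4*H5)]*H6*H7*H8) in parallel; result (-18*s^4 - 81*s^3 - 304*s^2 - 296*s - 81)/(39*s^4 + 143*s^3 + 39*s^2 - 143*s - 78)
DC gain: substitute s = 0 into T(s) from step 4: T(0) = -81/(-78) = 27/26.

Therefore the answer is 27/26.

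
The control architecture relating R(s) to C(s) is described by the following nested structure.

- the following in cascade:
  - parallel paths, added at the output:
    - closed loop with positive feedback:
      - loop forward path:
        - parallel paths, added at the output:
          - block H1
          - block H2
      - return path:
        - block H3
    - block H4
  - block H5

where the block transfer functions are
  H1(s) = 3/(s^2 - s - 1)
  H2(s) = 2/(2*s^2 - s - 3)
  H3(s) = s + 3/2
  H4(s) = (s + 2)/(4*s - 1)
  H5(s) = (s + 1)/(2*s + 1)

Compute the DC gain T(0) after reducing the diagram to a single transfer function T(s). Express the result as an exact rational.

Step 1 - reduce the parallel group H1, H2: (8*s^2 - 5*s - 11)/(2*s^4 - 3*s^3 - 4*s^2 + 4*s + 3)
Step 2 - close the feedback loop around (H1+H2), H3: (16*s^2 - 10*s - 22)/(4*s^4 - 22*s^3 - 22*s^2 + 45*s + 39)
Step 3 - add [(H1+H2)/(1-(H1+H2)*H3)], H4 (parallel): (4*s^5 - 14*s^4 - 2*s^3 - 55*s^2 + 51*s + 100)/(16*s^5 - 92*s^4 - 66*s^3 + 202*s^2 + 111*s - 39)
Step 4 - reduce the series chain ([(H1+H2)/(1-(H1+H2)*H3)]+H4), H5: (4*s^6 - 10*s^5 - 16*s^4 - 57*s^3 - 4*s^2 + 151*s + 100)/(32*s^6 - 168*s^5 - 224*s^4 + 338*s^3 + 424*s^2 + 33*s - 39)
Step 4 gives the overall T(s). Then T(0) = 100/(-39) = -100/39.

Answer: -100/39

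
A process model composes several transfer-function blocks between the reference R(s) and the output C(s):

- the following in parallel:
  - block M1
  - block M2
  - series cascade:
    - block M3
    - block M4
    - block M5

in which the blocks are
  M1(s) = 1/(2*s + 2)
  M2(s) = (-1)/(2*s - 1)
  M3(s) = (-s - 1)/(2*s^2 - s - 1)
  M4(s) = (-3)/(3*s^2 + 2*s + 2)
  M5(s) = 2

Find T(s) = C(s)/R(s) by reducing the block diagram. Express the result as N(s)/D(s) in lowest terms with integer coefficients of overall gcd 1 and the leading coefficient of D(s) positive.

Answer: (-18*s^4 + 21*s^3 + 39*s^2 + 12*s - 6)/(24*s^6 + 16*s^5 - 14*s^4 - 20*s^3 - 14*s^2 + 4*s + 4)

Working:
1. cascade M3, M4, M5 = (6*s + 6)/(6*s^4 + s^3 - s^2 - 4*s - 2)
2. reduce the parallel group M1, M2, (M3*M4*M5): this yields T(s), and no further normalization is needed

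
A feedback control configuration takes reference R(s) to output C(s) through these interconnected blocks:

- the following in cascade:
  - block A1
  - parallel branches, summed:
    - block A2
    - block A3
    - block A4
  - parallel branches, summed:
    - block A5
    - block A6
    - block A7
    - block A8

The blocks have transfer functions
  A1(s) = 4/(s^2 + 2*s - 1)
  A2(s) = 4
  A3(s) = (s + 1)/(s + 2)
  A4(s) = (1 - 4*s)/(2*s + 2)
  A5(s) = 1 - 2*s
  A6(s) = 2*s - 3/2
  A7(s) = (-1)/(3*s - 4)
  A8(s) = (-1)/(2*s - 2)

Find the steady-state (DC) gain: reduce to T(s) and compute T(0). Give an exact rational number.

Answer: -5

Working:
(1) parallel reduction of A2, A3, A4, giving (6*s^2 + 21*s + 20)/(2*s^2 + 6*s + 4)
(2) reduce the parallel group A5, A6, A7, A8, giving (-3*s^2 + 2*s + 2)/(6*s^2 - 14*s + 8)
(3) reduce the series chain A1, (A2+A3+A4), (A5+A6+A7+A8), giving (-18*s^4 - 51*s^3 - 6*s^2 + 82*s + 40)/(3*s^6 + 8*s^5 - 10*s^4 - 26*s^3 + 15*s^2 + 18*s - 8)
DC gain: substitute s = 0 into T(s) from step 3: T(0) = 40/(-8) = -5.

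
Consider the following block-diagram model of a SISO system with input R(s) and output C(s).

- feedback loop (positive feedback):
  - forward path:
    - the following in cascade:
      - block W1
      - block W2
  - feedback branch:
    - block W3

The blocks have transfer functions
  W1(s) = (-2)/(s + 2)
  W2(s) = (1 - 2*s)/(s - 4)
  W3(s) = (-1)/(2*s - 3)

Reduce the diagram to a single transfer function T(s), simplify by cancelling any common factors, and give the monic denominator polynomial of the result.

Reducing step by step:

Step 1: multiply W1, W2 (series) = (4*s - 2)/(s^2 - 2*s - 8)
Step 2: close the feedback loop around (W1*W2), W3 = (8*s^2 - 16*s + 6)/(2*s^3 - 7*s^2 - 6*s + 22)
T(s) is the step-2 result (common factors already cancelled). Leading coefficient of the denominator: 2. Divide through by 2 for the monic polynomial.

Answer: s^3 - 7*s^2/2 - 3*s + 11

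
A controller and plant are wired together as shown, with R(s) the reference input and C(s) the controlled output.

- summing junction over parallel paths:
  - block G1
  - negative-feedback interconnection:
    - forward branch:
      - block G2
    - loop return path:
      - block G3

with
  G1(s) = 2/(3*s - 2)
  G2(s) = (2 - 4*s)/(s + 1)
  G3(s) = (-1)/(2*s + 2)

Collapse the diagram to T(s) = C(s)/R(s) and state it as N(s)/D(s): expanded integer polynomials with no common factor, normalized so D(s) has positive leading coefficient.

Step 1 - collapse the loop (G2 forward, G3 return) -> (-4*s^2 - 2*s + 2)/(s^2 + 4*s)
Step 2 - combine G1, [G2/(1+G2*G3)] in parallel, which is the overall transfer function T(s) = C(s)/R(s) in lowest terms

Answer: (-12*s^3 + 4*s^2 + 18*s - 4)/(3*s^3 + 10*s^2 - 8*s)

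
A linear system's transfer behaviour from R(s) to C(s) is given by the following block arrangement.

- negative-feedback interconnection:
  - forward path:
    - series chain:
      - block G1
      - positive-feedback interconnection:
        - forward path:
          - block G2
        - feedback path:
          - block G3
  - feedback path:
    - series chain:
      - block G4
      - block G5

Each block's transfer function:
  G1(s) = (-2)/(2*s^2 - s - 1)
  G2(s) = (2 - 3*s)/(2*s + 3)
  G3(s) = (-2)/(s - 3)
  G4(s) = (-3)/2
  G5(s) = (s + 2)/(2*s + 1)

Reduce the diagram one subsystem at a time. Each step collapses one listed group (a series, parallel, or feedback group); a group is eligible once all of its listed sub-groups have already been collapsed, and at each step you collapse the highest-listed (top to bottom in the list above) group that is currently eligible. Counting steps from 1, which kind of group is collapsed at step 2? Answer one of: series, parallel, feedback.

The answer is series.

Reasoning:
(1) apply the feedback formula to G2, G3
(2) multiply G1, [G2/(1-G2*G3)] (series)
(3) series reduction of G4, G5
(4) feedback reduction of (G1*[G2/(1-G2*G3)]), (G4*G5)
Step 2 collapses a series group.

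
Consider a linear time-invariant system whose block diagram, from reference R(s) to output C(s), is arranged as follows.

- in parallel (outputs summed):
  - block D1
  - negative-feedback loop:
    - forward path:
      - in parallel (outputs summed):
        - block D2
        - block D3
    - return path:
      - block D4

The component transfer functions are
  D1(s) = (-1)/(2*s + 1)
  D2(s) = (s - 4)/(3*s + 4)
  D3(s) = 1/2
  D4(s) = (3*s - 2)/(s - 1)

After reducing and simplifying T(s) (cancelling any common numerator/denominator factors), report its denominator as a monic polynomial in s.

Answer: s^3 - 19*s^2/42 - 10*s/21

Working:
[1] parallel reduction of D2, D3; result (5*s - 4)/(6*s + 8)
[2] apply the feedback formula to (D2+D3), D4; result (5*s^2 - 9*s + 4)/(21*s^2 - 20*s)
[3] sum the parallel branches D1, [(D2+D3)/(1+(D2+D3)*D4)]; result (10*s^3 - 34*s^2 + 19*s + 4)/(42*s^3 - 19*s^2 - 20*s)
No further cancellation is possible in the step-3 result, so that is T(s). Its denominator becomes monic after dividing by the leading coefficient 42.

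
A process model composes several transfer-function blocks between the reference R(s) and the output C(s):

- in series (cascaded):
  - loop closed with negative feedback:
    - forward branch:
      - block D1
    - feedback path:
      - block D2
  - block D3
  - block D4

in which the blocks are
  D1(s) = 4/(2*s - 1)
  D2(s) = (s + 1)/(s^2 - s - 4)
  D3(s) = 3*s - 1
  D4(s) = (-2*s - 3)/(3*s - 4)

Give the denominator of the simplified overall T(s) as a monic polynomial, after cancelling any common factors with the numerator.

Answer: s^4 - 17*s^3/6 + s^2/2 + 6*s - 16/3

Working:
[1] apply the feedback formula to D1, D2 -> (4*s^2 - 4*s - 16)/(2*s^3 - 3*s^2 - 3*s + 8)
[2] series reduction of [D1/(1+D1*D2)], D3, D4 -> (-24*s^4 - 4*s^3 + 136*s^2 + 100*s - 48)/(6*s^4 - 17*s^3 + 3*s^2 + 36*s - 32)
Step 2 gives the fully reduced T(s), with no common factor left to cancel. The denominator's leading coefficient is 6, so divide each of its coefficients by 6 to get the monic form.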